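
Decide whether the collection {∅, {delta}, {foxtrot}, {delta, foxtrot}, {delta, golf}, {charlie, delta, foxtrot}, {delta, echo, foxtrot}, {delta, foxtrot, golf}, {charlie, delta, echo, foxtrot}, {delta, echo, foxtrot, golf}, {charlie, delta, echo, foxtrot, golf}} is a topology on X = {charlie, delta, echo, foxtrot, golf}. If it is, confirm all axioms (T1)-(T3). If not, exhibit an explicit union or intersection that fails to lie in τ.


τ is NOT a topology on X.

Axiom (T1): ∅ ∈ τ? Yes; X ∈ τ? Yes.
Axiom (T2/T3): check pairwise unions and intersections of members of τ.
Counterexample for (T2): {delta, golf} ∪ {charlie, delta, foxtrot} = {charlie, delta, foxtrot, golf} ∉ τ. Therefore τ is NOT a topology.


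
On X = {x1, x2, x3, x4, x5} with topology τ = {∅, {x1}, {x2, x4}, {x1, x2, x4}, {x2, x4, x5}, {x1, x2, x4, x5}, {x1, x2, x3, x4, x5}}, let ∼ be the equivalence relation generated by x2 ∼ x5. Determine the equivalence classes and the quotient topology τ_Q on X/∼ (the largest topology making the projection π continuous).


X/∼ = {[x1], [x2=x5], [x3], [x4]}; |τ_Q| = 5.

Equivalence classes: [x1], [x2=x5], [x3], [x4].
Quotient map π: X → X/∼ sends x1 ↦ [x1], x2 ↦ [x2=x5], x3 ↦ [x3], x4 ↦ [x4], x5 ↦ [x2=x5].
For each subset V ⊆ X/∼, compute π^{-1}(V) ⊆ X and check whether π^{-1}(V) ∈ τ. V is open in τ_Q iff π^{-1}(V) ∈ τ.
  V = {}: π^{-1}(V) = ∅ ∈ τ ✓.
  V = {[x1]}: π^{-1}(V) = {x1} ∈ τ ✓.
  V = {[x2=x5]}: π^{-1}(V) = {x2, x5} ∉ τ ✗.
  V = {[x1], [x2=x5]}: π^{-1}(V) = {x1, x2, x5} ∉ τ ✗.
  V = {[x3]}: π^{-1}(V) = {x3} ∉ τ ✗.
  V = {[x1], [x3]}: π^{-1}(V) = {x1, x3} ∉ τ ✗.
  V = {[x2=x5], [x3]}: π^{-1}(V) = {x2, x3, x5} ∉ τ ✗.
  V = {[x1], [x2=x5], [x3]}: π^{-1}(V) = {x1, x2, x3, x5} ∉ τ ✗.
  V = {[x4]}: π^{-1}(V) = {x4} ∉ τ ✗.
  V = {[x1], [x4]}: π^{-1}(V) = {x1, x4} ∉ τ ✗.
  V = {[x2=x5], [x4]}: π^{-1}(V) = {x2, x4, x5} ∈ τ ✓.
  V = {[x1], [x2=x5], [x4]}: π^{-1}(V) = {x1, x2, x4, x5} ∈ τ ✓.
  V = {[x3], [x4]}: π^{-1}(V) = {x3, x4} ∉ τ ✗.
  V = {[x1], [x3], [x4]}: π^{-1}(V) = {x1, x3, x4} ∉ τ ✗.
  V = {[x2=x5], [x3], [x4]}: π^{-1}(V) = {x2, x3, x4, x5} ∉ τ ✗.
  V = {[x1], [x2=x5], [x3], [x4]}: π^{-1}(V) = {x1, x2, x3, x4, x5} ∈ τ ✓.
Open sets in the quotient: τ_Q = {{}, {[x1]}, {[x2=x5], [x4]}, {[x1], [x2=x5], [x4]}, {[x1], [x2=x5], [x3], [x4]}} (5 elements).


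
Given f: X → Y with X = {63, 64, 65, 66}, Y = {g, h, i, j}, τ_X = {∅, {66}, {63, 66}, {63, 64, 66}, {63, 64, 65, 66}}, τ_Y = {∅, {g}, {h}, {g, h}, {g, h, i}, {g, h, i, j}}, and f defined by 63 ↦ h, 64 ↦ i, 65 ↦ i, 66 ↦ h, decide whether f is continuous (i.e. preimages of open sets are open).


f IS continuous.

Compute f^{-1}(U) for each U ∈ τ_Y:
  U = ∅: f^{-1}(U) = ∅ ∈ τ_X ✓.
  U = {g}: f^{-1}(U) = ∅ ∈ τ_X ✓.
  U = {h}: f^{-1}(U) = {63, 66} ∈ τ_X ✓.
  U = {g, h}: f^{-1}(U) = {63, 66} ∈ τ_X ✓.
  U = {g, h, i}: f^{-1}(U) = {63, 64, 65, 66} ∈ τ_X ✓.
  U = {g, h, i, j}: f^{-1}(U) = {63, 64, 65, 66} ∈ τ_X ✓.
Every preimage lies in τ_X, so f IS continuous.


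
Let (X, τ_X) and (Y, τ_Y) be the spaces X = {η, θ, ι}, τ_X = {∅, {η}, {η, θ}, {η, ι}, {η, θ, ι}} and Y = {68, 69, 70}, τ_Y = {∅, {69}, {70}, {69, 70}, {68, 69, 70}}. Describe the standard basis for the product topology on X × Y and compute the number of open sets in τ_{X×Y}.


Basis B = {∅ × ∅, {η} × {69}, {η} × {70}, {η} × {69, 70}, {η, θ} × {69}, {η, ι} × {69}, {η, θ} × {70}, {η, ι} × {70}, {η} × {68, 69, 70}, {η, θ, ι} × {69}, {η, θ, ι} × {70}, {η, θ} × {69, 70}, {η, ι} × {69, 70}, {η, θ} × {68, 69, 70}, {η, ι} × {68, 69, 70}, {η, θ, ι} × {69, 70}, {η, θ, ι} × {68, 69, 70}}; |τ_{X×Y}| = 50.

Enumerate products U × V with U ∈ τ_X, V ∈ τ_Y (deduplicated):
  ∅ × ∅ = {} (∅)
  {η} × {69} = {(η,69)}
  {η} × {70} = {(η,70)}
  {η} × {69, 70} = {(η,69), (η,70)}
  {η, θ} × {69} = {(η,69), (θ,69)}
  {η, ι} × {69} = {(η,69), (ι,69)}
  {η, θ} × {70} = {(η,70), (θ,70)}
  {η, ι} × {70} = {(η,70), (ι,70)}
  {η} × {68, 69, 70} = {(η,68), (η,69), (η,70)}
  {η, θ, ι} × {69} = {(η,69), (θ,69), (ι,69)}
  {η, θ, ι} × {70} = {(η,70), (θ,70), (ι,70)}
  {η, θ} × {69, 70} = {(η,69), (η,70), (θ,69), (θ,70)}
  {η, ι} × {69, 70} = {(η,69), (η,70), (ι,69), (ι,70)}
  {η, θ} × {68, 69, 70} = {(η,68), (η,69), (η,70), (θ,68), (θ,69), (θ,70)}
  {η, ι} × {68, 69, 70} = {(η,68), (η,69), (η,70), (ι,68), (ι,69), (ι,70)}
  {η, θ, ι} × {69, 70} = {(η,69), (η,70), (θ,69), (θ,70), (ι,69), (ι,70)}
  {η, θ, ι} × {68, 69, 70} = {(η,68), (η,69), (η,70), (θ,68), (θ,69), (θ,70), (ι,68), (ι,69), (ι,70)}
These 17 distinct sets form the basis B.
Close under arbitrary unions to get τ_{X×Y}; counting gives |τ_{X×Y}| = 50.


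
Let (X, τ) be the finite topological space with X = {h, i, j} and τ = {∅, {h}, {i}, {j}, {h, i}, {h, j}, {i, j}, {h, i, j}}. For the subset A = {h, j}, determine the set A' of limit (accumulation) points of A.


A' = ∅

For each x ∈ X, list the open sets U ∈ τ with x ∈ U, then check whether U ∩ (A ∖ {x}) ≠ ∅ for every such U.
  x = h: open {h} ∋ x has {h} ∩ (A ∖ {h}) = ∅, so x is NOT a limit point.
  x = i: open {i} ∋ x has {i} ∩ (A ∖ {i}) = ∅, so x is NOT a limit point.
  x = j: open {j} ∋ x has {j} ∩ (A ∖ {j}) = ∅, so x is NOT a limit point.
Collecting: A' = ∅.


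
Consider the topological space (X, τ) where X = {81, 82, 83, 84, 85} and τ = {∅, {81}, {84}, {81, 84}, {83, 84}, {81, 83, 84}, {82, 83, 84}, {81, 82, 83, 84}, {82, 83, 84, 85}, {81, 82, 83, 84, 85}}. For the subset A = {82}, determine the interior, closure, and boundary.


int(A) = ∅, cl(A) = {82, 85}, ∂A = {82, 85}.

Closed sets in (X, τ) are complements of opens:
  closed(X, τ) = {∅, {81}, {85}, {81, 85}, {82, 85}, {81, 82, 85}, {82, 83, 85}, {81, 82, 83, 85}, {82, 83, 84, 85}, {81, 82, 83, 84, 85}}.
int(A) = ⋃ {U ∈ τ : U ⊆ A}. Opens contained in A: ∅.
Taking the union of these: int(A) = ∅.
cl(A) = ⋂ {C closed : A ⊆ C}. Closed sets containing A: {82, 85}, {81, 82, 85}, {82, 83, 85}, {81, 82, 83, 85}, {82, 83, 84, 85}, {81, 82, 83, 84, 85}.
Intersecting these: cl(A) = {82, 85}.
∂A = cl(A) ∖ int(A) = {82, 85} ∖ ∅ = {82, 85}.


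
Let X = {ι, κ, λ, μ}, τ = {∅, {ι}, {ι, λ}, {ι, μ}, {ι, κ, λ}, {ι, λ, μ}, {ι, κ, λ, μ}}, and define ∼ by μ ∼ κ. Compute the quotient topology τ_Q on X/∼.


X/∼ = {[ι], [κ=μ], [λ]}; |τ_Q| = 4.

Equivalence classes: [ι], [κ=μ], [λ].
Quotient map π: X → X/∼ sends ι ↦ [ι], κ ↦ [κ=μ], λ ↦ [λ], μ ↦ [κ=μ].
For each subset V ⊆ X/∼, compute π^{-1}(V) ⊆ X and check whether π^{-1}(V) ∈ τ. V is open in τ_Q iff π^{-1}(V) ∈ τ.
  V = {}: π^{-1}(V) = ∅ ∈ τ ✓.
  V = {[ι]}: π^{-1}(V) = {ι} ∈ τ ✓.
  V = {[κ=μ]}: π^{-1}(V) = {κ, μ} ∉ τ ✗.
  V = {[ι], [κ=μ]}: π^{-1}(V) = {ι, κ, μ} ∉ τ ✗.
  V = {[λ]}: π^{-1}(V) = {λ} ∉ τ ✗.
  V = {[ι], [λ]}: π^{-1}(V) = {ι, λ} ∈ τ ✓.
  V = {[κ=μ], [λ]}: π^{-1}(V) = {κ, λ, μ} ∉ τ ✗.
  V = {[ι], [κ=μ], [λ]}: π^{-1}(V) = {ι, κ, λ, μ} ∈ τ ✓.
Open sets in the quotient: τ_Q = {{}, {[ι]}, {[ι], [λ]}, {[ι], [κ=μ], [λ]}} (4 elements).


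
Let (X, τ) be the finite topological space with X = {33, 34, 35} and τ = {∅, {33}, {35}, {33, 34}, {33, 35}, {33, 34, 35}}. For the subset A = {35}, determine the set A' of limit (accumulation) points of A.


A' = ∅

For each x ∈ X, list the open sets U ∈ τ with x ∈ U, then check whether U ∩ (A ∖ {x}) ≠ ∅ for every such U.
  x = 33: open {33} ∋ x has {33} ∩ (A ∖ {33}) = ∅, so x is NOT a limit point.
  x = 34: open {33, 34} ∋ x has {33, 34} ∩ (A ∖ {34}) = ∅, so x is NOT a limit point.
  x = 35: open {35} ∋ x has {35} ∩ (A ∖ {35}) = ∅, so x is NOT a limit point.
Collecting: A' = ∅.


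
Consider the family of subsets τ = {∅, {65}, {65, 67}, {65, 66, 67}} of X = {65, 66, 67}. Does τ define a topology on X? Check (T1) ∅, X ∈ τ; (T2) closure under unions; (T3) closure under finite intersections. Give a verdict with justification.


τ IS a topology on X.

Axiom (T1): ∅ ∈ τ? Yes; X ∈ τ? Yes.
Axiom (T2/T3): check pairwise unions and intersections of members of τ.
All pairwise intersections and unions checked — each lies in τ. Therefore τ satisfies (T1), (T2), (T3): it IS a topology on X.


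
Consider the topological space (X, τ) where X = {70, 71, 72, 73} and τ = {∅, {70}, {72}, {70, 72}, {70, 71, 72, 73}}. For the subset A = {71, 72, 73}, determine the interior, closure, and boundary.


int(A) = {72}, cl(A) = {71, 72, 73}, ∂A = {71, 73}.

Closed sets in (X, τ) are complements of opens:
  closed(X, τ) = {∅, {71, 73}, {70, 71, 73}, {71, 72, 73}, {70, 71, 72, 73}}.
int(A) = ⋃ {U ∈ τ : U ⊆ A}. Opens contained in A: ∅, {72}.
Taking the union of these: int(A) = {72}.
cl(A) = ⋂ {C closed : A ⊆ C}. Closed sets containing A: {71, 72, 73}, {70, 71, 72, 73}.
Intersecting these: cl(A) = {71, 72, 73}.
∂A = cl(A) ∖ int(A) = {71, 72, 73} ∖ {72} = {71, 73}.


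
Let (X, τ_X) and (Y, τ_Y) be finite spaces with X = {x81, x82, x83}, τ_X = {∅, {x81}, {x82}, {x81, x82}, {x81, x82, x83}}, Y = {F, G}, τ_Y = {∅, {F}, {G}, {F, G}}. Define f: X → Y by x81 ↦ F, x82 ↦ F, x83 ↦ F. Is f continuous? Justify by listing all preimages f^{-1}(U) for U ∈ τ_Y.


f IS continuous.

Compute f^{-1}(U) for each U ∈ τ_Y:
  U = ∅: f^{-1}(U) = ∅ ∈ τ_X ✓.
  U = {F}: f^{-1}(U) = {x81, x82, x83} ∈ τ_X ✓.
  U = {G}: f^{-1}(U) = ∅ ∈ τ_X ✓.
  U = {F, G}: f^{-1}(U) = {x81, x82, x83} ∈ τ_X ✓.
Every preimage lies in τ_X, so f IS continuous.


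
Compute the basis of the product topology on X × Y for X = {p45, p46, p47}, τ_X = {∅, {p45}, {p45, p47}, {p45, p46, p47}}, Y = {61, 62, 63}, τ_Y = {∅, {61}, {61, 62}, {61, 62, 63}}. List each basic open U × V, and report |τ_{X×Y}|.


Basis B = {∅ × ∅, {p45} × {61}, {p45} × {61, 62}, {p45, p47} × {61}, {p45} × {61, 62, 63}, {p45, p46, p47} × {61}, {p45, p47} × {61, 62}, {p45, p47} × {61, 62, 63}, {p45, p46, p47} × {61, 62}, {p45, p46, p47} × {61, 62, 63}}; |τ_{X×Y}| = 20.

Enumerate products U × V with U ∈ τ_X, V ∈ τ_Y (deduplicated):
  ∅ × ∅ = {} (∅)
  {p45} × {61} = {(p45,61)}
  {p45} × {61, 62} = {(p45,61), (p45,62)}
  {p45, p47} × {61} = {(p45,61), (p47,61)}
  {p45} × {61, 62, 63} = {(p45,61), (p45,62), (p45,63)}
  {p45, p46, p47} × {61} = {(p45,61), (p46,61), (p47,61)}
  {p45, p47} × {61, 62} = {(p45,61), (p45,62), (p47,61), (p47,62)}
  {p45, p47} × {61, 62, 63} = {(p45,61), (p45,62), (p45,63), (p47,61), (p47,62), (p47,63)}
  {p45, p46, p47} × {61, 62} = {(p45,61), (p45,62), (p46,61), (p46,62), (p47,61), (p47,62)}
  {p45, p46, p47} × {61, 62, 63} = {(p45,61), (p45,62), (p45,63), (p46,61), (p46,62), (p46,63), (p47,61), (p47,62), (p47,63)}
These 10 distinct sets form the basis B.
Close under arbitrary unions to get τ_{X×Y}; counting gives |τ_{X×Y}| = 20.


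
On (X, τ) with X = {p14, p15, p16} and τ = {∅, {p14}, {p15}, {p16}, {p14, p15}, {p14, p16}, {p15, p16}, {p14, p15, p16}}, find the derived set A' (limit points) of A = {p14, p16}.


A' = ∅

For each x ∈ X, list the open sets U ∈ τ with x ∈ U, then check whether U ∩ (A ∖ {x}) ≠ ∅ for every such U.
  x = p14: open {p14} ∋ x has {p14} ∩ (A ∖ {p14}) = ∅, so x is NOT a limit point.
  x = p15: open {p15} ∋ x has {p15} ∩ (A ∖ {p15}) = ∅, so x is NOT a limit point.
  x = p16: open {p16} ∋ x has {p16} ∩ (A ∖ {p16}) = ∅, so x is NOT a limit point.
Collecting: A' = ∅.


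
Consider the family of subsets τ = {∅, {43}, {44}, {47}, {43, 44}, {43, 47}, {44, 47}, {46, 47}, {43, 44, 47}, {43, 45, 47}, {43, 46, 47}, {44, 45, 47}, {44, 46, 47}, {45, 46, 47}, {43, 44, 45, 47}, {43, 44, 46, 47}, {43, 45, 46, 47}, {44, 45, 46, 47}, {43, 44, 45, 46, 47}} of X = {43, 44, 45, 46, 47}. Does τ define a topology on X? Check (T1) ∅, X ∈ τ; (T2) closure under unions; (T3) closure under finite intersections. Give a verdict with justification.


τ is NOT a topology on X.

Axiom (T1): ∅ ∈ τ? Yes; X ∈ τ? Yes.
Axiom (T2/T3): check pairwise unions and intersections of members of τ.
Counterexample for (T3): {43, 45, 47} ∩ {44, 45, 47} = {45, 47} ∉ τ. Therefore τ is NOT a topology.


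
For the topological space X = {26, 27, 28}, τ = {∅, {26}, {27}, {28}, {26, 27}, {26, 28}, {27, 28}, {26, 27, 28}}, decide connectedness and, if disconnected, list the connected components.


(X, τ) is disconnected; components = [{26}, {27}, {28}].

Find clopen sets (U ∈ τ with X ∖ U ∈ τ):
  U = ∅, X ∖ U = {26, 27, 28} — both open, so U is clopen.
  U = {26}, X ∖ U = {27, 28} — both open, so U is clopen.
  U = {27}, X ∖ U = {26, 28} — both open, so U is clopen.
  U = {28}, X ∖ U = {26, 27} — both open, so U is clopen.
  U = {26, 27}, X ∖ U = {28} — both open, so U is clopen.
  U = {26, 28}, X ∖ U = {27} — both open, so U is clopen.
  U = {27, 28}, X ∖ U = {26} — both open, so U is clopen.
  U = {26, 27, 28}, X ∖ U = ∅ — both open, so U is clopen.
Nontrivial clopen(s) exist: e.g. {27}. So (X, τ) is disconnected.
Compute connected components by grouping points that agree on all clopens:
  component: {26}
  component: {27}
  component: {28}


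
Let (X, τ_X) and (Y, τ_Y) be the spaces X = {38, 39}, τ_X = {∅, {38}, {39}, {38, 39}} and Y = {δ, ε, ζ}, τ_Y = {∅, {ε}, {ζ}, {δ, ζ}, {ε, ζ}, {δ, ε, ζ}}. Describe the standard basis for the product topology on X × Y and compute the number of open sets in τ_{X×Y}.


Basis B = {∅ × ∅, {38} × {ε}, {38} × {ζ}, {39} × {ε}, {39} × {ζ}, {38} × {δ, ζ}, {38} × {ε, ζ}, {38, 39} × {ε}, {38, 39} × {ζ}, {39} × {δ, ζ}, {39} × {ε, ζ}, {38} × {δ, ε, ζ}, {39} × {δ, ε, ζ}, {38, 39} × {δ, ζ}, {38, 39} × {ε, ζ}, {38, 39} × {δ, ε, ζ}}; |τ_{X×Y}| = 36.

Enumerate products U × V with U ∈ τ_X, V ∈ τ_Y (deduplicated):
  ∅ × ∅ = {} (∅)
  {38} × {ε} = {(38,ε)}
  {38} × {ζ} = {(38,ζ)}
  {39} × {ε} = {(39,ε)}
  {39} × {ζ} = {(39,ζ)}
  {38} × {δ, ζ} = {(38,δ), (38,ζ)}
  {38} × {ε, ζ} = {(38,ε), (38,ζ)}
  {38, 39} × {ε} = {(38,ε), (39,ε)}
  {38, 39} × {ζ} = {(38,ζ), (39,ζ)}
  {39} × {δ, ζ} = {(39,δ), (39,ζ)}
  {39} × {ε, ζ} = {(39,ε), (39,ζ)}
  {38} × {δ, ε, ζ} = {(38,δ), (38,ε), (38,ζ)}
  {39} × {δ, ε, ζ} = {(39,δ), (39,ε), (39,ζ)}
  {38, 39} × {δ, ζ} = {(38,δ), (38,ζ), (39,δ), (39,ζ)}
  {38, 39} × {ε, ζ} = {(38,ε), (38,ζ), (39,ε), (39,ζ)}
  {38, 39} × {δ, ε, ζ} = {(38,δ), (38,ε), (38,ζ), (39,δ), (39,ε), (39,ζ)}
These 16 distinct sets form the basis B.
Close under arbitrary unions to get τ_{X×Y}; counting gives |τ_{X×Y}| = 36.


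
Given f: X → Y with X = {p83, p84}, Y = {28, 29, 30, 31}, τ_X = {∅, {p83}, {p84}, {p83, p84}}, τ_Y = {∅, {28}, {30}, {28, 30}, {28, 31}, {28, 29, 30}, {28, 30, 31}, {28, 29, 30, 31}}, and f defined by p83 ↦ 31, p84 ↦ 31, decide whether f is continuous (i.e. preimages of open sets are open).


f IS continuous.

Compute f^{-1}(U) for each U ∈ τ_Y:
  U = ∅: f^{-1}(U) = ∅ ∈ τ_X ✓.
  U = {28}: f^{-1}(U) = ∅ ∈ τ_X ✓.
  U = {30}: f^{-1}(U) = ∅ ∈ τ_X ✓.
  U = {28, 30}: f^{-1}(U) = ∅ ∈ τ_X ✓.
  U = {28, 31}: f^{-1}(U) = {p83, p84} ∈ τ_X ✓.
  U = {28, 29, 30}: f^{-1}(U) = ∅ ∈ τ_X ✓.
  U = {28, 30, 31}: f^{-1}(U) = {p83, p84} ∈ τ_X ✓.
  U = {28, 29, 30, 31}: f^{-1}(U) = {p83, p84} ∈ τ_X ✓.
Every preimage lies in τ_X, so f IS continuous.


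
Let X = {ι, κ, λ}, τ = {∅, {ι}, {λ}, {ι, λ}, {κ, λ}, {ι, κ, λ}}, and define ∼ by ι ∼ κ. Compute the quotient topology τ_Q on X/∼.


X/∼ = {[ι=κ], [λ]}; |τ_Q| = 3.

Equivalence classes: [ι=κ], [λ].
Quotient map π: X → X/∼ sends ι ↦ [ι=κ], κ ↦ [ι=κ], λ ↦ [λ].
For each subset V ⊆ X/∼, compute π^{-1}(V) ⊆ X and check whether π^{-1}(V) ∈ τ. V is open in τ_Q iff π^{-1}(V) ∈ τ.
  V = {}: π^{-1}(V) = ∅ ∈ τ ✓.
  V = {[ι=κ]}: π^{-1}(V) = {ι, κ} ∉ τ ✗.
  V = {[λ]}: π^{-1}(V) = {λ} ∈ τ ✓.
  V = {[ι=κ], [λ]}: π^{-1}(V) = {ι, κ, λ} ∈ τ ✓.
Open sets in the quotient: τ_Q = {{}, {[λ]}, {[ι=κ], [λ]}} (3 elements).


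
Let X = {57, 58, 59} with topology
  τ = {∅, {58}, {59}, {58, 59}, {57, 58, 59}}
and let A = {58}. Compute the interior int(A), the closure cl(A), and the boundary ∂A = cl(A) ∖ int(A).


int(A) = {58}, cl(A) = {57, 58}, ∂A = {57}.

Closed sets in (X, τ) are complements of opens:
  closed(X, τ) = {∅, {57}, {57, 58}, {57, 59}, {57, 58, 59}}.
int(A) = ⋃ {U ∈ τ : U ⊆ A}. Opens contained in A: ∅, {58}.
Taking the union of these: int(A) = {58}.
cl(A) = ⋂ {C closed : A ⊆ C}. Closed sets containing A: {57, 58}, {57, 58, 59}.
Intersecting these: cl(A) = {57, 58}.
∂A = cl(A) ∖ int(A) = {57, 58} ∖ {58} = {57}.


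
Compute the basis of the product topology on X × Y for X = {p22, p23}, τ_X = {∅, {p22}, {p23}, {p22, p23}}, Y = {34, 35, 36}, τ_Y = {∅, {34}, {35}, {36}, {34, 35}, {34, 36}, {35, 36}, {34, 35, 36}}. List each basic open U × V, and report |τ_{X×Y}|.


Basis B = {∅ × ∅, {p22} × {34}, {p22} × {35}, {p22} × {36}, {p23} × {34}, {p23} × {35}, {p23} × {36}, {p22} × {34, 35}, {p22} × {34, 36}, {p22, p23} × {34}, {p22} × {35, 36}, {p22, p23} × {35}, {p22, p23} × {36}, {p23} × {34, 35}, {p23} × {34, 36}, {p23} × {35, 36}, {p22} × {34, 35, 36}, {p23} × {34, 35, 36}, {p22, p23} × {34, 35}, {p22, p23} × {34, 36}, {p22, p23} × {35, 36}, {p22, p23} × {34, 35, 36}}; |τ_{X×Y}| = 64.

Enumerate products U × V with U ∈ τ_X, V ∈ τ_Y (deduplicated):
  ∅ × ∅ = {} (∅)
  {p22} × {34} = {(p22,34)}
  {p22} × {35} = {(p22,35)}
  {p22} × {36} = {(p22,36)}
  {p23} × {34} = {(p23,34)}
  {p23} × {35} = {(p23,35)}
  {p23} × {36} = {(p23,36)}
  {p22} × {34, 35} = {(p22,34), (p22,35)}
  {p22} × {34, 36} = {(p22,34), (p22,36)}
  {p22, p23} × {34} = {(p22,34), (p23,34)}
  {p22} × {35, 36} = {(p22,35), (p22,36)}
  {p22, p23} × {35} = {(p22,35), (p23,35)}
  {p22, p23} × {36} = {(p22,36), (p23,36)}
  {p23} × {34, 35} = {(p23,34), (p23,35)}
  {p23} × {34, 36} = {(p23,34), (p23,36)}
  {p23} × {35, 36} = {(p23,35), (p23,36)}
  {p22} × {34, 35, 36} = {(p22,34), (p22,35), (p22,36)}
  {p23} × {34, 35, 36} = {(p23,34), (p23,35), (p23,36)}
  {p22, p23} × {34, 35} = {(p22,34), (p22,35), (p23,34), (p23,35)}
  {p22, p23} × {34, 36} = {(p22,34), (p22,36), (p23,34), (p23,36)}
  {p22, p23} × {35, 36} = {(p22,35), (p22,36), (p23,35), (p23,36)}
  {p22, p23} × {34, 35, 36} = {(p22,34), (p22,35), (p22,36), (p23,34), (p23,35), (p23,36)}
These 22 distinct sets form the basis B.
Close under arbitrary unions to get τ_{X×Y}; counting gives |τ_{X×Y}| = 64.


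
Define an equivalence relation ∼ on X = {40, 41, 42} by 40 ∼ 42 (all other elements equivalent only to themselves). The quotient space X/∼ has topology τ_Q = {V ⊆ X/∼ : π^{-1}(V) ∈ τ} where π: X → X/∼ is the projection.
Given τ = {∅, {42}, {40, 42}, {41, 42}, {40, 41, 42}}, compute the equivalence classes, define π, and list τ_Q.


X/∼ = {[40=42], [41]}; |τ_Q| = 3.

Equivalence classes: [40=42], [41].
Quotient map π: X → X/∼ sends 40 ↦ [40=42], 41 ↦ [41], 42 ↦ [40=42].
For each subset V ⊆ X/∼, compute π^{-1}(V) ⊆ X and check whether π^{-1}(V) ∈ τ. V is open in τ_Q iff π^{-1}(V) ∈ τ.
  V = {}: π^{-1}(V) = ∅ ∈ τ ✓.
  V = {[40=42]}: π^{-1}(V) = {40, 42} ∈ τ ✓.
  V = {[41]}: π^{-1}(V) = {41} ∉ τ ✗.
  V = {[40=42], [41]}: π^{-1}(V) = {40, 41, 42} ∈ τ ✓.
Open sets in the quotient: τ_Q = {{}, {[40=42]}, {[40=42], [41]}} (3 elements).


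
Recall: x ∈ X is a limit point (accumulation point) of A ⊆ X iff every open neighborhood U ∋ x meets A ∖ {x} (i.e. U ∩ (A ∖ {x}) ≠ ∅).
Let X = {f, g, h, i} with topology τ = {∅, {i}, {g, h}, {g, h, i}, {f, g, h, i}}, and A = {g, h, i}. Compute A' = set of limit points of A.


A' = {f, g, h}

For each x ∈ X, list the open sets U ∈ τ with x ∈ U, then check whether U ∩ (A ∖ {x}) ≠ ∅ for every such U.
  x = f: opens ∋ x are {f, g, h, i}; each meets A ∖ {f}, so x IS a limit point.
  x = g: opens ∋ x are {g, h}, {g, h, i}, {f, g, h, i}; each meets A ∖ {g}, so x IS a limit point.
  x = h: opens ∋ x are {g, h}, {g, h, i}, {f, g, h, i}; each meets A ∖ {h}, so x IS a limit point.
  x = i: open {i} ∋ x has {i} ∩ (A ∖ {i}) = ∅, so x is NOT a limit point.
Collecting: A' = {f, g, h}.


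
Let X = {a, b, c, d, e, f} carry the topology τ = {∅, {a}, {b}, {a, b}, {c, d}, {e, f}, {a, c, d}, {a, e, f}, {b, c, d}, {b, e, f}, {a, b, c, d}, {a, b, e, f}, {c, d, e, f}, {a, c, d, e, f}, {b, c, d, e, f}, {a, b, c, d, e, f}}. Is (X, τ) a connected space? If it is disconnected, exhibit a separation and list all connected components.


(X, τ) is disconnected; components = [{a}, {b}, {c, d}, {e, f}].

Find clopen sets (U ∈ τ with X ∖ U ∈ τ):
  U = ∅, X ∖ U = {a, b, c, d, e, f} — both open, so U is clopen.
  U = {a}, X ∖ U = {b, c, d, e, f} — both open, so U is clopen.
  U = {b}, X ∖ U = {a, c, d, e, f} — both open, so U is clopen.
  U = {a, b}, X ∖ U = {c, d, e, f} — both open, so U is clopen.
  U = {c, d}, X ∖ U = {a, b, e, f} — both open, so U is clopen.
  U = {e, f}, X ∖ U = {a, b, c, d} — both open, so U is clopen.
  U = {a, c, d}, X ∖ U = {b, e, f} — both open, so U is clopen.
  U = {a, e, f}, X ∖ U = {b, c, d} — both open, so U is clopen.
  U = {b, c, d}, X ∖ U = {a, e, f} — both open, so U is clopen.
  U = {b, e, f}, X ∖ U = {a, c, d} — both open, so U is clopen.
  U = {a, b, c, d}, X ∖ U = {e, f} — both open, so U is clopen.
  U = {a, b, e, f}, X ∖ U = {c, d} — both open, so U is clopen.
  U = {c, d, e, f}, X ∖ U = {a, b} — both open, so U is clopen.
  U = {a, c, d, e, f}, X ∖ U = {b} — both open, so U is clopen.
  U = {b, c, d, e, f}, X ∖ U = {a} — both open, so U is clopen.
  U = {a, b, c, d, e, f}, X ∖ U = ∅ — both open, so U is clopen.
Nontrivial clopen(s) exist: e.g. {a, b}. So (X, τ) is disconnected.
Compute connected components by grouping points that agree on all clopens:
  component: {a}
  component: {b}
  component: {c, d}
  component: {e, f}


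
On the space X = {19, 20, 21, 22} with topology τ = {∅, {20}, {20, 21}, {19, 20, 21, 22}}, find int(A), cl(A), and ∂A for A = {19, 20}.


int(A) = {20}, cl(A) = {19, 20, 21, 22}, ∂A = {19, 21, 22}.

Closed sets in (X, τ) are complements of opens:
  closed(X, τ) = {∅, {19, 22}, {19, 21, 22}, {19, 20, 21, 22}}.
int(A) = ⋃ {U ∈ τ : U ⊆ A}. Opens contained in A: ∅, {20}.
Taking the union of these: int(A) = {20}.
cl(A) = ⋂ {C closed : A ⊆ C}. Closed sets containing A: {19, 20, 21, 22}.
Intersecting these: cl(A) = {19, 20, 21, 22}.
∂A = cl(A) ∖ int(A) = {19, 20, 21, 22} ∖ {20} = {19, 21, 22}.


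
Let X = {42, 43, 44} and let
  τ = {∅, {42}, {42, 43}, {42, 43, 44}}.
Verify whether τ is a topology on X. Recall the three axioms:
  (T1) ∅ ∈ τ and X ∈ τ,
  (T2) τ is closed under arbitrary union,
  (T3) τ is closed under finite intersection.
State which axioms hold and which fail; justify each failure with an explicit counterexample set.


τ IS a topology on X.

Axiom (T1): ∅ ∈ τ? Yes; X ∈ τ? Yes.
Axiom (T2/T3): check pairwise unions and intersections of members of τ.
All pairwise intersections and unions checked — each lies in τ. Therefore τ satisfies (T1), (T2), (T3): it IS a topology on X.


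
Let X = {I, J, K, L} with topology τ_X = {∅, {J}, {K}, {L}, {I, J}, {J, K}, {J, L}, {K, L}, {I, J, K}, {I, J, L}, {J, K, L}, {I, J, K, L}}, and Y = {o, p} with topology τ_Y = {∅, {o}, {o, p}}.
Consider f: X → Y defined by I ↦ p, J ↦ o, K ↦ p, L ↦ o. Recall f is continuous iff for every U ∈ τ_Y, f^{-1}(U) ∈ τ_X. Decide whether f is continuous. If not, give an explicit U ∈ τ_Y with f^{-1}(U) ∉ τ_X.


f IS continuous.

Compute f^{-1}(U) for each U ∈ τ_Y:
  U = ∅: f^{-1}(U) = ∅ ∈ τ_X ✓.
  U = {o}: f^{-1}(U) = {J, L} ∈ τ_X ✓.
  U = {o, p}: f^{-1}(U) = {I, J, K, L} ∈ τ_X ✓.
Every preimage lies in τ_X, so f IS continuous.


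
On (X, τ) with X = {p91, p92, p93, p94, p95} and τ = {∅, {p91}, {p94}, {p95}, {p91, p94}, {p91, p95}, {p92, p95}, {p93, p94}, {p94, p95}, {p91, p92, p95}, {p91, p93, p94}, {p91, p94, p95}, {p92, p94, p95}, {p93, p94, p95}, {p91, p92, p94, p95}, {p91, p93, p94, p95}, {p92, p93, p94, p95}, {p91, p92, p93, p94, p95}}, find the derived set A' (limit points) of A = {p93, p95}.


A' = {p92}

For each x ∈ X, list the open sets U ∈ τ with x ∈ U, then check whether U ∩ (A ∖ {x}) ≠ ∅ for every such U.
  x = p91: open {p91} ∋ x has {p91} ∩ (A ∖ {p91}) = ∅, so x is NOT a limit point.
  x = p92: opens ∋ x are {p92, p95}, {p91, p92, p95}, {p92, p94, p95}, {p91, p92, p94, p95}, {p92, p93, p94, p95}, {p91, p92, p93, p94, p95}; each meets A ∖ {p92}, so x IS a limit point.
  x = p93: open {p93, p94} ∋ x has {p93, p94} ∩ (A ∖ {p93}) = ∅, so x is NOT a limit point.
  x = p94: open {p94} ∋ x has {p94} ∩ (A ∖ {p94}) = ∅, so x is NOT a limit point.
  x = p95: open {p95} ∋ x has {p95} ∩ (A ∖ {p95}) = ∅, so x is NOT a limit point.
Collecting: A' = {p92}.


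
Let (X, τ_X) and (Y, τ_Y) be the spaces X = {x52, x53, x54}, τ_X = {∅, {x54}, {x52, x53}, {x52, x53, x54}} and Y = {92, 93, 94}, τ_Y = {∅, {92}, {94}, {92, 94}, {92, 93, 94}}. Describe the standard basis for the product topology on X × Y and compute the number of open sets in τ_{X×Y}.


Basis B = {∅ × ∅, {x54} × {92}, {x54} × {94}, {x52, x53} × {92}, {x52, x53} × {94}, {x54} × {92, 94}, {x52, x53, x54} × {92}, {x52, x53, x54} × {94}, {x54} × {92, 93, 94}, {x52, x53} × {92, 94}, {x52, x53} × {92, 93, 94}, {x52, x53, x54} × {92, 94}, {x52, x53, x54} × {92, 93, 94}}; |τ_{X×Y}| = 25.

Enumerate products U × V with U ∈ τ_X, V ∈ τ_Y (deduplicated):
  ∅ × ∅ = {} (∅)
  {x54} × {92} = {(x54,92)}
  {x54} × {94} = {(x54,94)}
  {x52, x53} × {92} = {(x52,92), (x53,92)}
  {x52, x53} × {94} = {(x52,94), (x53,94)}
  {x54} × {92, 94} = {(x54,92), (x54,94)}
  {x52, x53, x54} × {92} = {(x52,92), (x53,92), (x54,92)}
  {x52, x53, x54} × {94} = {(x52,94), (x53,94), (x54,94)}
  {x54} × {92, 93, 94} = {(x54,92), (x54,93), (x54,94)}
  {x52, x53} × {92, 94} = {(x52,92), (x52,94), (x53,92), (x53,94)}
  {x52, x53} × {92, 93, 94} = {(x52,92), (x52,93), (x52,94), (x53,92), (x53,93), (x53,94)}
  {x52, x53, x54} × {92, 94} = {(x52,92), (x52,94), (x53,92), (x53,94), (x54,92), (x54,94)}
  {x52, x53, x54} × {92, 93, 94} = {(x52,92), (x52,93), (x52,94), (x53,92), (x53,93), (x53,94), (x54,92), (x54,93), (x54,94)}
These 13 distinct sets form the basis B.
Close under arbitrary unions to get τ_{X×Y}; counting gives |τ_{X×Y}| = 25.


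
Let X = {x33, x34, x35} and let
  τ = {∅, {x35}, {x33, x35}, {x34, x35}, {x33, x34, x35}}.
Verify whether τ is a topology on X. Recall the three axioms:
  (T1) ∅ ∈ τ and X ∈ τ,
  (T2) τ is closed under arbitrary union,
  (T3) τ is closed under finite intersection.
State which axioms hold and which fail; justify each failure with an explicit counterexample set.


τ IS a topology on X.

Axiom (T1): ∅ ∈ τ? Yes; X ∈ τ? Yes.
Axiom (T2/T3): check pairwise unions and intersections of members of τ.
All pairwise intersections and unions checked — each lies in τ. Therefore τ satisfies (T1), (T2), (T3): it IS a topology on X.


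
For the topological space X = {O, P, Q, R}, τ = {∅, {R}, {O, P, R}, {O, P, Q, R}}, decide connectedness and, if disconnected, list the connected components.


(X, τ) is connected.

Find clopen sets (U ∈ τ with X ∖ U ∈ τ):
  U = ∅, X ∖ U = {O, P, Q, R} — both open, so U is clopen.
  U = {O, P, Q, R}, X ∖ U = ∅ — both open, so U is clopen.
Only trivial clopens (∅ and X) exist, so (X, τ) is connected.
Compute connected components by grouping points that agree on all clopens:
  component: {O, P, Q, R}


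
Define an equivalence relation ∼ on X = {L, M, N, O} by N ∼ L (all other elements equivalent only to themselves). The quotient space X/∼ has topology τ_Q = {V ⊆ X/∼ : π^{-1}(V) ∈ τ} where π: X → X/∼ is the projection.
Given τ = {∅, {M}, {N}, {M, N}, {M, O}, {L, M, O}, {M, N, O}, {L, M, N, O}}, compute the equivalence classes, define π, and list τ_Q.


X/∼ = {[L=N], [M], [O]}; |τ_Q| = 4.

Equivalence classes: [L=N], [M], [O].
Quotient map π: X → X/∼ sends L ↦ [L=N], M ↦ [M], N ↦ [L=N], O ↦ [O].
For each subset V ⊆ X/∼, compute π^{-1}(V) ⊆ X and check whether π^{-1}(V) ∈ τ. V is open in τ_Q iff π^{-1}(V) ∈ τ.
  V = {}: π^{-1}(V) = ∅ ∈ τ ✓.
  V = {[L=N]}: π^{-1}(V) = {L, N} ∉ τ ✗.
  V = {[M]}: π^{-1}(V) = {M} ∈ τ ✓.
  V = {[L=N], [M]}: π^{-1}(V) = {L, M, N} ∉ τ ✗.
  V = {[O]}: π^{-1}(V) = {O} ∉ τ ✗.
  V = {[L=N], [O]}: π^{-1}(V) = {L, N, O} ∉ τ ✗.
  V = {[M], [O]}: π^{-1}(V) = {M, O} ∈ τ ✓.
  V = {[L=N], [M], [O]}: π^{-1}(V) = {L, M, N, O} ∈ τ ✓.
Open sets in the quotient: τ_Q = {{}, {[M]}, {[M], [O]}, {[L=N], [M], [O]}} (4 elements).


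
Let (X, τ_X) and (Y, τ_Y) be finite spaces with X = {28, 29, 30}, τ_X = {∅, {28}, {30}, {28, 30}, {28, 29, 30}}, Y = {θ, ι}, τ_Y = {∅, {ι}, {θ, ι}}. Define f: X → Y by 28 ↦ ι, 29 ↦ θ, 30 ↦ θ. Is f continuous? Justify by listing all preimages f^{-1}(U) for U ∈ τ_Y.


f IS continuous.

Compute f^{-1}(U) for each U ∈ τ_Y:
  U = ∅: f^{-1}(U) = ∅ ∈ τ_X ✓.
  U = {ι}: f^{-1}(U) = {28} ∈ τ_X ✓.
  U = {θ, ι}: f^{-1}(U) = {28, 29, 30} ∈ τ_X ✓.
Every preimage lies in τ_X, so f IS continuous.


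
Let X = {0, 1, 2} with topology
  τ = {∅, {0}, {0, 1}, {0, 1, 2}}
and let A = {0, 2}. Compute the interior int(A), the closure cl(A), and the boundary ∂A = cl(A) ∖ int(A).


int(A) = {0}, cl(A) = {0, 1, 2}, ∂A = {1, 2}.

Closed sets in (X, τ) are complements of opens:
  closed(X, τ) = {∅, {2}, {1, 2}, {0, 1, 2}}.
int(A) = ⋃ {U ∈ τ : U ⊆ A}. Opens contained in A: ∅, {0}.
Taking the union of these: int(A) = {0}.
cl(A) = ⋂ {C closed : A ⊆ C}. Closed sets containing A: {0, 1, 2}.
Intersecting these: cl(A) = {0, 1, 2}.
∂A = cl(A) ∖ int(A) = {0, 1, 2} ∖ {0} = {1, 2}.


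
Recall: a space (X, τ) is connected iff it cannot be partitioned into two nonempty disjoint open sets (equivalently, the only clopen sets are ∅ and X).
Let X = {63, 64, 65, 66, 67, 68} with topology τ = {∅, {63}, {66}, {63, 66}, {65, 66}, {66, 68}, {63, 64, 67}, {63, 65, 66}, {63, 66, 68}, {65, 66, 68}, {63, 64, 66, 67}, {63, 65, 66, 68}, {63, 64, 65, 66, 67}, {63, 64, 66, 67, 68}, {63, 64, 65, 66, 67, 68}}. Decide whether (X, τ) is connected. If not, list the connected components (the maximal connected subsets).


(X, τ) is disconnected; components = [{63, 64, 67}, {65, 66, 68}].

Find clopen sets (U ∈ τ with X ∖ U ∈ τ):
  U = ∅, X ∖ U = {63, 64, 65, 66, 67, 68} — both open, so U is clopen.
  U = {63, 64, 67}, X ∖ U = {65, 66, 68} — both open, so U is clopen.
  U = {65, 66, 68}, X ∖ U = {63, 64, 67} — both open, so U is clopen.
  U = {63, 64, 65, 66, 67, 68}, X ∖ U = ∅ — both open, so U is clopen.
Nontrivial clopen(s) exist: e.g. {65, 66, 68}. So (X, τ) is disconnected.
Compute connected components by grouping points that agree on all clopens:
  component: {63, 64, 67}
  component: {65, 66, 68}


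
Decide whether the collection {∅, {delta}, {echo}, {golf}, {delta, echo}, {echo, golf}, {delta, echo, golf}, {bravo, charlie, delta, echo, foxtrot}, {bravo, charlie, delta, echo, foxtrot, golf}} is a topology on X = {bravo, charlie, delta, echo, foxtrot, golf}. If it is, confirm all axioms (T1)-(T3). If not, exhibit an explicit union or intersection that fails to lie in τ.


τ is NOT a topology on X.

Axiom (T1): ∅ ∈ τ? Yes; X ∈ τ? Yes.
Axiom (T2/T3): check pairwise unions and intersections of members of τ.
Counterexample for (T2): {delta} ∪ {golf} = {delta, golf} ∉ τ. Therefore τ is NOT a topology.


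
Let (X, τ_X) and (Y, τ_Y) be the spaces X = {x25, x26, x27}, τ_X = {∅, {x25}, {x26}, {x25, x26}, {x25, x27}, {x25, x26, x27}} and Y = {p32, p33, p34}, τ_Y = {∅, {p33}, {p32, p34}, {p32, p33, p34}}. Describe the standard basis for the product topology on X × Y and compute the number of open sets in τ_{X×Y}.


Basis B = {∅ × ∅, {x25} × {p33}, {x26} × {p33}, {x25} × {p32, p34}, {x25, x26} × {p33}, {x25, x27} × {p33}, {x26} × {p32, p34}, {x25} × {p32, p33, p34}, {x25, x26, x27} × {p33}, {x26} × {p32, p33, p34}, {x25, x26} × {p32, p34}, {x25, x27} × {p32, p34}, {x25, x26} × {p32, p33, p34}, {x25, x27} × {p32, p33, p34}, {x25, x26, x27} × {p32, p34}, {x25, x26, x27} × {p32, p33, p34}}; |τ_{X×Y}| = 36.

Enumerate products U × V with U ∈ τ_X, V ∈ τ_Y (deduplicated):
  ∅ × ∅ = {} (∅)
  {x25} × {p33} = {(x25,p33)}
  {x26} × {p33} = {(x26,p33)}
  {x25} × {p32, p34} = {(x25,p32), (x25,p34)}
  {x25, x26} × {p33} = {(x25,p33), (x26,p33)}
  {x25, x27} × {p33} = {(x25,p33), (x27,p33)}
  {x26} × {p32, p34} = {(x26,p32), (x26,p34)}
  {x25} × {p32, p33, p34} = {(x25,p32), (x25,p33), (x25,p34)}
  {x25, x26, x27} × {p33} = {(x25,p33), (x26,p33), (x27,p33)}
  {x26} × {p32, p33, p34} = {(x26,p32), (x26,p33), (x26,p34)}
  {x25, x26} × {p32, p34} = {(x25,p32), (x25,p34), (x26,p32), (x26,p34)}
  {x25, x27} × {p32, p34} = {(x25,p32), (x25,p34), (x27,p32), (x27,p34)}
  {x25, x26} × {p32, p33, p34} = {(x25,p32), (x25,p33), (x25,p34), (x26,p32), (x26,p33), (x26,p34)}
  {x25, x27} × {p32, p33, p34} = {(x25,p32), (x25,p33), (x25,p34), (x27,p32), (x27,p33), (x27,p34)}
  {x25, x26, x27} × {p32, p34} = {(x25,p32), (x25,p34), (x26,p32), (x26,p34), (x27,p32), (x27,p34)}
  {x25, x26, x27} × {p32, p33, p34} = {(x25,p32), (x25,p33), (x25,p34), (x26,p32), (x26,p33), (x26,p34), (x27,p32), (x27,p33), (x27,p34)}
These 16 distinct sets form the basis B.
Close under arbitrary unions to get τ_{X×Y}; counting gives |τ_{X×Y}| = 36.


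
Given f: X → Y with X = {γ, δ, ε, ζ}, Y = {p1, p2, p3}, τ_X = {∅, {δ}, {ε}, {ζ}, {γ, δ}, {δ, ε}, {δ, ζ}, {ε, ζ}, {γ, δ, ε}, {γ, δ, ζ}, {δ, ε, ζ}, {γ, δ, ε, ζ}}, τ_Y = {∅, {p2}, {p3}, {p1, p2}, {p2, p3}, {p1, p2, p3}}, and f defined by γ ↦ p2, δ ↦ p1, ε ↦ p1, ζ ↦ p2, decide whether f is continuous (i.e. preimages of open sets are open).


f is NOT continuous.

Compute f^{-1}(U) for each U ∈ τ_Y:
  U = ∅: f^{-1}(U) = ∅ ∈ τ_X ✓.
  U = {p2}: f^{-1}(U) = {γ, ζ} ∉ τ_X ✗.
  U = {p3}: f^{-1}(U) = ∅ ∈ τ_X ✓.
  U = {p1, p2}: f^{-1}(U) = {γ, δ, ε, ζ} ∈ τ_X ✓.
  U = {p2, p3}: f^{-1}(U) = {γ, ζ} ∉ τ_X ✗.
  U = {p1, p2, p3}: f^{-1}(U) = {γ, δ, ε, ζ} ∈ τ_X ✓.
Found U = {p2} with f^{-1}(U) = {γ, ζ} not in τ_X. Therefore f is NOT continuous.


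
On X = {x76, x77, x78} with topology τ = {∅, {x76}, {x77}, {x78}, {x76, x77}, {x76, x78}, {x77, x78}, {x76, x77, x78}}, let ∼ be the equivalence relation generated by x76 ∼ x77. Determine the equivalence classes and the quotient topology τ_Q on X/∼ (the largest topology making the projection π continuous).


X/∼ = {[x76=x77], [x78]}; |τ_Q| = 4.

Equivalence classes: [x76=x77], [x78].
Quotient map π: X → X/∼ sends x76 ↦ [x76=x77], x77 ↦ [x76=x77], x78 ↦ [x78].
For each subset V ⊆ X/∼, compute π^{-1}(V) ⊆ X and check whether π^{-1}(V) ∈ τ. V is open in τ_Q iff π^{-1}(V) ∈ τ.
  V = {}: π^{-1}(V) = ∅ ∈ τ ✓.
  V = {[x76=x77]}: π^{-1}(V) = {x76, x77} ∈ τ ✓.
  V = {[x78]}: π^{-1}(V) = {x78} ∈ τ ✓.
  V = {[x76=x77], [x78]}: π^{-1}(V) = {x76, x77, x78} ∈ τ ✓.
Open sets in the quotient: τ_Q = {{}, {[x76=x77]}, {[x78]}, {[x76=x77], [x78]}} (4 elements).


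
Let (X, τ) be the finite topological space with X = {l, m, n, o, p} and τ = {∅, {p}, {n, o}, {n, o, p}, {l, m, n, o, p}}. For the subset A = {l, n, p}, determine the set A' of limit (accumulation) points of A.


A' = {l, m, o}

For each x ∈ X, list the open sets U ∈ τ with x ∈ U, then check whether U ∩ (A ∖ {x}) ≠ ∅ for every such U.
  x = l: opens ∋ x are {l, m, n, o, p}; each meets A ∖ {l}, so x IS a limit point.
  x = m: opens ∋ x are {l, m, n, o, p}; each meets A ∖ {m}, so x IS a limit point.
  x = n: open {n, o} ∋ x has {n, o} ∩ (A ∖ {n}) = ∅, so x is NOT a limit point.
  x = o: opens ∋ x are {n, o}, {n, o, p}, {l, m, n, o, p}; each meets A ∖ {o}, so x IS a limit point.
  x = p: open {p} ∋ x has {p} ∩ (A ∖ {p}) = ∅, so x is NOT a limit point.
Collecting: A' = {l, m, o}.


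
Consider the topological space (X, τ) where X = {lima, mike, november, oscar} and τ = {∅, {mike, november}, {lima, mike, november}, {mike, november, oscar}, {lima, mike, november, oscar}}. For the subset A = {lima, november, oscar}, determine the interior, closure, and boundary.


int(A) = ∅, cl(A) = {lima, mike, november, oscar}, ∂A = {lima, mike, november, oscar}.

Closed sets in (X, τ) are complements of opens:
  closed(X, τ) = {∅, {lima}, {oscar}, {lima, oscar}, {lima, mike, november, oscar}}.
int(A) = ⋃ {U ∈ τ : U ⊆ A}. Opens contained in A: ∅.
Taking the union of these: int(A) = ∅.
cl(A) = ⋂ {C closed : A ⊆ C}. Closed sets containing A: {lima, mike, november, oscar}.
Intersecting these: cl(A) = {lima, mike, november, oscar}.
∂A = cl(A) ∖ int(A) = {lima, mike, november, oscar} ∖ ∅ = {lima, mike, november, oscar}.


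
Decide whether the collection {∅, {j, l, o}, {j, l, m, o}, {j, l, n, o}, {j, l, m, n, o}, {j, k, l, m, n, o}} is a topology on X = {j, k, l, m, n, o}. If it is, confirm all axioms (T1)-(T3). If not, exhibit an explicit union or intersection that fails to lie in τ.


τ IS a topology on X.

Axiom (T1): ∅ ∈ τ? Yes; X ∈ τ? Yes.
Axiom (T2/T3): check pairwise unions and intersections of members of τ.
All pairwise intersections and unions checked — each lies in τ. Therefore τ satisfies (T1), (T2), (T3): it IS a topology on X.


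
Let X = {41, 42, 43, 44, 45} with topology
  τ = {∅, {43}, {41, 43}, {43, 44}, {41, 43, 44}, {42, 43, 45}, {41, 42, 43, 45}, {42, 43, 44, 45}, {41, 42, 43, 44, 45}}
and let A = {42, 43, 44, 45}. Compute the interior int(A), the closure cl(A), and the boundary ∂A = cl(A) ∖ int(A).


int(A) = {42, 43, 44, 45}, cl(A) = {41, 42, 43, 44, 45}, ∂A = {41}.

Closed sets in (X, τ) are complements of opens:
  closed(X, τ) = {∅, {41}, {44}, {41, 44}, {42, 45}, {41, 42, 45}, {42, 44, 45}, {41, 42, 44, 45}, {41, 42, 43, 44, 45}}.
int(A) = ⋃ {U ∈ τ : U ⊆ A}. Opens contained in A: ∅, {43}, {43, 44}, {42, 43, 45}, {42, 43, 44, 45}.
Taking the union of these: int(A) = {42, 43, 44, 45}.
cl(A) = ⋂ {C closed : A ⊆ C}. Closed sets containing A: {41, 42, 43, 44, 45}.
Intersecting these: cl(A) = {41, 42, 43, 44, 45}.
∂A = cl(A) ∖ int(A) = {41, 42, 43, 44, 45} ∖ {42, 43, 44, 45} = {41}.


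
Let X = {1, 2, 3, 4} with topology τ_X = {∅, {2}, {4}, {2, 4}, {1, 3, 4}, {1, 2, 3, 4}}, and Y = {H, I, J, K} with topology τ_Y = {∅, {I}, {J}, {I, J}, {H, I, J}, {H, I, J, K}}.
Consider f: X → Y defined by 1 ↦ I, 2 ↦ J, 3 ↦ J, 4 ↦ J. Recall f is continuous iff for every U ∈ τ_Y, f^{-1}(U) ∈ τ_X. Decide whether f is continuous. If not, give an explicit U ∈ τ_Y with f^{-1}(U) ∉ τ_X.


f is NOT continuous.

Compute f^{-1}(U) for each U ∈ τ_Y:
  U = ∅: f^{-1}(U) = ∅ ∈ τ_X ✓.
  U = {I}: f^{-1}(U) = {1} ∉ τ_X ✗.
  U = {J}: f^{-1}(U) = {2, 3, 4} ∉ τ_X ✗.
  U = {I, J}: f^{-1}(U) = {1, 2, 3, 4} ∈ τ_X ✓.
  U = {H, I, J}: f^{-1}(U) = {1, 2, 3, 4} ∈ τ_X ✓.
  U = {H, I, J, K}: f^{-1}(U) = {1, 2, 3, 4} ∈ τ_X ✓.
Found U = {I} with f^{-1}(U) = {1} not in τ_X. Therefore f is NOT continuous.
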